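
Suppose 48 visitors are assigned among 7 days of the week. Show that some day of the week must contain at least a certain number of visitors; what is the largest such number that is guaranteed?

Pigeonhole: the 7 days of the week are the holes and the 48 visitors are the pigeons.
If every day of the week held at most 6 visitors, the total would be at most 7 × 6 = 42, which is less than 48.
So some day of the week holds at least ⌈48/7⌉ = 7 visitors.

7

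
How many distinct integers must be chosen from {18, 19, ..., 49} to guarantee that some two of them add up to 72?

20

Two chosen integers sum to 72 exactly when both halves of some pair {x, 72−x} with 23 ≤ x ≤ 72−x ≤ 49 are chosen — 13 such pairs.
The remaining 6 elements (those with no distinct partner in range) can never complete a 72-sum, so the worst case takes all of them and one from each pair: 6 + 13 = 19.
The 20th integer has to be the second member of some pair, so 19 + 1 = 20.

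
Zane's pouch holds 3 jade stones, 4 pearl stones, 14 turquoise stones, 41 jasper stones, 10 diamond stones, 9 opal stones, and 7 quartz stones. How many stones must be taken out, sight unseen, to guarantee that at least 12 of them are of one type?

By pigeonhole, put each drawn stone into a box by type. The largest draw with every box below 12 takes min(count, 11) from each type; types with fewer than 11 contribute all they have.
Σ min(cᵢ, 11) = 3 + 4 + 11 + 11 + 10 + 9 + 7 = 55.
Draw number 55 + 1 = 56 must push one box to 12.

56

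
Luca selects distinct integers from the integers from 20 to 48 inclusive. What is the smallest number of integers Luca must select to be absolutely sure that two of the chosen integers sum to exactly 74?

19

Group the elements by complementary pair {x, 74−x}: {26,48}, {27,47}, {28,46}, …, giving 11 two-element pairs, the single value 37 (it cannot pair with itself since the integers are distinct), and 6 integers whose partner 74−x falls outside [20,48].
By pigeonhole, treating each of those 18 groups as a pigeonhole, one can pick one integer per group — 18 integers — with no two summing to 74.
The 19th integer lands in an occupied pair, forcing a sum of 74.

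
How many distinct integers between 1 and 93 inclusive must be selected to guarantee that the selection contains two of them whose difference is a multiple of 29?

Integers whose pairwise differences are multiples of 29 are exactly those sharing a remainder mod 29. The 29 residue classes mod 29 are the pigeonholes.
With 29 integers one could put 1 in each residue class and have no class reach 2.
The 30th integer pushes some class to 2, so 29·1 + 1 = 30.

30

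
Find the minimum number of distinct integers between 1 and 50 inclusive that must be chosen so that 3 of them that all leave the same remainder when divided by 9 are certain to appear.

19

By the pigeonhole principle, the 9 residue classes mod 9 are the pigeonholes.
With 18 integers one could put 2 in each residue class and have no class reach 3.
The 19th integer pushes some class to 3, so 9·2 + 1 = 19.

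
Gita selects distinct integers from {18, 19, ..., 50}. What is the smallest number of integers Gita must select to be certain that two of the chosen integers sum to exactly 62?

21

A set avoiding the sum 62 can contain at most one of each pair {x, 62−x}, plus the 7 elements whose complement lies outside the range or equal to its own complement.
The integers 31, …, 50 (20 of them) are such a set: any two sum to at least 31+32 = 63 > 62.
By the pigeonhole principle, any 21st integer completes one of the 13 pairs, so 21 choices force a sum of 62.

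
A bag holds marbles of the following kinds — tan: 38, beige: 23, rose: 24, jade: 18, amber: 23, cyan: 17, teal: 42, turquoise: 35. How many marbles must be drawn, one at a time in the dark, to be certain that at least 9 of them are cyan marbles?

212

In the worst case for collecting cyan marbles, every non-cyan marble comes out first.
There are 38 + 23 + 24 + 18 + 23 + 42 + 35 = 203 non-cyan marbles altogether.
After those, each further marble must be cyan, so 203 + 9 = 212 draws guarantee 9 cyan marbles.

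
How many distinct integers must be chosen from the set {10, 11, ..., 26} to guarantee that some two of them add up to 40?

12

A set avoiding the sum 40 can contain at most one of each pair {x, 40−x}, plus the 5 elements whose complement lies outside the range or equal to its own complement.
The integers 10, …, 20 (11 of them) are such a set: any two sum to at least 10+11 = 21 and at most 19+20 = 39 < 40.
Any 12th integer completes one of the 6 pairs, so 12 choices force a sum of 40.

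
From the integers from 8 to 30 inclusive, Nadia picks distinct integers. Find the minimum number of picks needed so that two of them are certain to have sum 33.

15

A set avoiding the sum 33 can contain at most one of each pair {x, 33−x}, plus the 5 elements whose complement lies outside the range.
The integers 17, …, 30 (14 of them) are such a set: any two sum to at least 17+18 = 35 > 33.
Any 15th integer completes one of the 9 pairs, so 15 choices force a sum of 33.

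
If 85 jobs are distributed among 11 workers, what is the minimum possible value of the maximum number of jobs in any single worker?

The 11 workers are the holes and the 85 jobs are the pigeons.
If every worker held at most 7 jobs, the total would be at most 11 × 7 = 77, which is less than 85.
So some worker holds at least ⌈85/11⌉ = 8 jobs.

8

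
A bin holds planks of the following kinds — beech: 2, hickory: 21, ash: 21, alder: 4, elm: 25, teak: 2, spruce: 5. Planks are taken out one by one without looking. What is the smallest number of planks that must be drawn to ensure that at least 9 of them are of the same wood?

Pigeonhole: the 7 woods are the holes; the planks drawn are the pigeons.
To avoid 9 of any one wood, the worst case takes at most 8 of each wood, or every plank of a wood that has fewer than 8.
That gives 2 + 8 + 8 + 4 + 8 + 2 + 5 = 37 planks with no wood reaching 9.
The next plank forces some wood to 9, so 37 + 1 = 38.

38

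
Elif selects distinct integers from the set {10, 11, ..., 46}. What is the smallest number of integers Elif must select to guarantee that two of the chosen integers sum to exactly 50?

A set avoiding the sum 50 can contain at most one of each pair {x, 50−x}, plus the 7 elements whose complement lies outside the range or equal to its own complement.
The integers 25, …, 46 (22 of them) are such a set: any two sum to at least 25+26 = 51 > 50.
Any 23rd integer completes one of the 15 pairs, so 23 choices force a sum of 50.

23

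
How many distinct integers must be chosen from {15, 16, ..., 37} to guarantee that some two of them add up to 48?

15

Two chosen integers sum to 48 exactly when both halves of some pair {x, 48−x} with 15 ≤ x ≤ 48−x ≤ 33 are chosen — 9 such pairs.
The remaining 5 elements (those with no distinct partner in range) can never complete a 48-sum, so the worst case takes all of them and one from each pair: 5 + 9 = 14.
Pigeonhole: the 15th integer has to be the second member of some pair, so 14 + 1 = 15.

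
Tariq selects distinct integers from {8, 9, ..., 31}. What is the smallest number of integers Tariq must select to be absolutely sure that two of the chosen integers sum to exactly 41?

Two chosen integers sum to 41 exactly when both halves of some pair {x, 41−x} with 10 ≤ x ≤ 41−x ≤ 31 are chosen — 11 such pairs.
The remaining 2 elements (those with no distinct partner in range) can never complete a 41-sum, so the worst case takes all of them and one from each pair: 2 + 11 = 13.
By the pigeonhole principle, the 14th integer has to be the second member of some pair, so 13 + 1 = 14.

14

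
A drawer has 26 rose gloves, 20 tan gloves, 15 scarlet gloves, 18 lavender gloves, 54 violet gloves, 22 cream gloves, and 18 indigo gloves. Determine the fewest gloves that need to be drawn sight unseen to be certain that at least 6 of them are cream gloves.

In the worst case for collecting cream gloves, every non-cream glove comes out first.
There are 26 + 20 + 15 + 18 + 54 + 18 = 151 non-cream gloves altogether.
After those, each further glove must be cream, so 151 + 6 = 157 draws guarantee 6 cream gloves.

157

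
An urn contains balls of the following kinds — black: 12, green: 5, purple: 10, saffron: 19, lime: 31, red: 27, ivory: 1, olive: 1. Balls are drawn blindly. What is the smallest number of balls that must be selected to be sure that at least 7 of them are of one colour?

By pigeonhole, put each drawn ball into a box by colour. The largest draw with every box below 7 takes min(count, 6) from each colour; colours with fewer than 6 contribute all they have.
Σ min(cᵢ, 6) = 6 + 5 + 6 + 6 + 6 + 6 + 1 + 1 = 37.
Draw number 37 + 1 = 38 must push one box to 7.

38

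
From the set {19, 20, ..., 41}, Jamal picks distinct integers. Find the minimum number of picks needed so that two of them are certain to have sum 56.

15

A set avoiding the sum 56 can contain at most one of each pair {x, 56−x}, plus the 5 elements whose complement lies outside the range or equal to its own complement.
The integers 28, …, 41 (14 of them) are such a set: any two sum to at least 28+29 = 57 > 56.
Any 15th integer completes one of the 9 pairs, so 15 choices force a sum of 56.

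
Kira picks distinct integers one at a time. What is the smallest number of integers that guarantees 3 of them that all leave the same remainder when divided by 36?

By pigeonhole, the 36 residue classes mod 36 are the pigeonholes.
With 72 integers one could put 2 in each residue class and have no class reach 3.
The 73rd integer pushes some class to 3, so 36·2 + 1 = 73.

73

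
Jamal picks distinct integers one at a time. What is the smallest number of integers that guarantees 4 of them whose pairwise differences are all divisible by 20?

Integers whose pairwise differences are multiples of 20 are exactly those sharing a remainder mod 20. By pigeonhole, the 20 residue classes mod 20 are the pigeonholes.
With 60 integers one could put 3 in each residue class and have no class reach 4.
The 61st integer pushes some class to 4, so 20·3 + 1 = 61.

61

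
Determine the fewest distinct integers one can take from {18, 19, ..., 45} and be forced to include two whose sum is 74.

21

Group the elements by complementary pair {x, 74−x}: {29,45}, {30,44}, {31,43}, …, giving 8 two-element pairs, the single value 37 (it cannot pair with itself since the integers are distinct), and 11 integers whose partner 74−x falls outside [18,45].
Treating each of those 20 groups as a pigeonhole, one can pick one integer per group — 20 integers — with no two summing to 74.
The 21st integer lands in an occupied pair, forcing a sum of 74.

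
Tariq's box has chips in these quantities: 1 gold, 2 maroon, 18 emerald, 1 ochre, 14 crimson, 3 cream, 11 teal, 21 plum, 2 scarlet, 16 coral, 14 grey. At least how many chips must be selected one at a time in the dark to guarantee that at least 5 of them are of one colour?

By the pigeonhole principle, put each drawn chip into a box by colour. The largest draw with every box below 5 takes min(count, 4) from each colour; colours with fewer than 4 contribute all they have.
Σ min(cᵢ, 4) = 1 + 2 + 4 + 1 + 4 + 3 + 4 + 4 + 2 + 4 + 4 = 33.
Draw number 33 + 1 = 34 must push one box to 5.

34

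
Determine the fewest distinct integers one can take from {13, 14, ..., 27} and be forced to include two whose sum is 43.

10

A set avoiding the sum 43 can contain at most one of each pair {x, 43−x}, plus the 3 elements whose complement lies outside the range.
The integers 13, …, 21 (9 of them) are such a set: any two sum to at least 13+14 = 27 and at most 20+21 = 41 < 43.
By the pigeonhole principle, any 10th integer completes one of the 6 pairs, so 10 choices force a sum of 43.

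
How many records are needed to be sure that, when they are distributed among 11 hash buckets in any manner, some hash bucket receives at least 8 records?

With 77 records one could put exactly 7 in each of the 11 hash buckets, and no hash bucket would reach 8.
By the pigeonhole principle, one more record must land in a hash bucket that already has 7, giving it 8.
So 11 × 7 + 1 = 78 records are required.

78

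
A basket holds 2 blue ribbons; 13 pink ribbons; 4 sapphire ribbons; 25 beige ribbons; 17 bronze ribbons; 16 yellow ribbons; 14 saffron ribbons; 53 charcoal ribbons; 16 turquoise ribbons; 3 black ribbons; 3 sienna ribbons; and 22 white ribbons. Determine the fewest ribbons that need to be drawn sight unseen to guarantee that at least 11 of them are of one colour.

An adversary could hand out at most 10 ribbons per colour (4 colours run out sooner): 2 + 10 + 4 + 10 + 10 + 10 + 10 + 10 + 10 + 3 + 3 + 10 = 92 ribbons and still no colour has 11.
By pigeonhole, one more ribbon lands in a colour already at 10, so 93 draws are enough and 92 are not.

93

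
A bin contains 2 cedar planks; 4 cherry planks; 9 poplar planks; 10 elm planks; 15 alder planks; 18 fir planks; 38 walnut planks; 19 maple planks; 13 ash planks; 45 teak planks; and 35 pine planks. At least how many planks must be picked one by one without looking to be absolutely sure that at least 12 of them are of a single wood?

An adversary could hand out at most 11 planks per wood (4 woods run out sooner): 2 + 4 + 9 + 10 + 11 + 11 + 11 + 11 + 11 + 11 + 11 = 102 planks and still no wood has 12.
By pigeonhole, one more plank lands in a wood already at 11, so 103 draws are enough and 102 are not.

103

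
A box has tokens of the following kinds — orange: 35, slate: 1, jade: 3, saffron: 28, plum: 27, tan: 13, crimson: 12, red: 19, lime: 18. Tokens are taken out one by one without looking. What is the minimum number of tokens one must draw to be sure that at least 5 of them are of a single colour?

33

The 9 colours are the holes; the tokens drawn are the pigeons.
To avoid 5 of any one colour, the worst case takes at most 4 of each colour, or every token of a colour that has fewer than 4.
That gives 4 + 1 + 3 + 4 + 4 + 4 + 4 + 4 + 4 = 32 tokens with no colour reaching 5.
The next token forces some colour to 5, so 32 + 1 = 33.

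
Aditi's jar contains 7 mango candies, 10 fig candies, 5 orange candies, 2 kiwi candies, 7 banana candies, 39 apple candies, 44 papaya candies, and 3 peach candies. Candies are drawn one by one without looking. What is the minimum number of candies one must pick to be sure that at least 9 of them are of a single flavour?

49

An adversary could hand out at most 8 candies per flavour (5 flavours run out sooner): 7 + 8 + 5 + 2 + 7 + 8 + 8 + 3 = 48 candies and still no flavour has 9.
Pigeonhole: one more candy lands in a flavour already at 8, so 49 draws are enough and 48 are not.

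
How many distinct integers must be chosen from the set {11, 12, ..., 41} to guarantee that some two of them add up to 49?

A set avoiding the sum 49 can contain at most one of each pair {x, 49−x}, plus the 3 elements whose complement lies outside the range.
The integers 25, …, 41 (17 of them) are such a set: any two sum to at least 25+26 = 51 > 49.
By pigeonhole, any 18th integer completes one of the 14 pairs, so 18 choices force a sum of 49.

18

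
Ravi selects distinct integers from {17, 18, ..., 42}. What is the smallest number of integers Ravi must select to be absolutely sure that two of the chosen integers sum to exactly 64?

Group the elements by complementary pair {x, 64−x}: {22,42}, {23,41}, {24,40}, …, giving 10 two-element pairs, the single value 32 (it cannot pair with itself since the integers are distinct), and 5 integers whose partner 64−x falls outside [17,42].
Treating each of those 16 groups as a pigeonhole, one can pick one integer per group — 16 integers — with no two summing to 64.
The 17th integer lands in an occupied pair, forcing a sum of 64.

17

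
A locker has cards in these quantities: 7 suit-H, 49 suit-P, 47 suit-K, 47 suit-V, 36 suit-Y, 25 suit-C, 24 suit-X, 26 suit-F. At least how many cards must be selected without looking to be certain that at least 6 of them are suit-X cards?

243

In the worst case for collecting suit-X cards, every non-suit-X card comes out first.
There are 7 + 49 + 47 + 47 + 36 + 25 + 26 = 237 non-suit-X cards altogether.
After those, each further card must be suit-X, so 237 + 6 = 243 draws guarantee 6 suit-X cards.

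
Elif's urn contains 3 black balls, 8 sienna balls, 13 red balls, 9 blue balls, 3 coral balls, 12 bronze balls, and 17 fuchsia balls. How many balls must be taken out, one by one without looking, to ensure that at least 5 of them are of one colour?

27

An adversary could hand out at most 4 balls per colour (black, coral run out sooner): 3 + 4 + 4 + 4 + 3 + 4 + 4 = 26 balls and still no colour has 5.
One more ball lands in a colour already at 4, so 27 draws are enough and 26 are not.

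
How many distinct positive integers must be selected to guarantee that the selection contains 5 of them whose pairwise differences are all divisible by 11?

Integers whose pairwise differences are multiples of 11 are exactly those sharing a remainder mod 11. By the pigeonhole principle, the 11 residue classes mod 11 are the pigeonholes.
With 44 integers one could put 4 in each residue class and have no class reach 5.
The 45th integer pushes some class to 5, so 11·4 + 1 = 45.

45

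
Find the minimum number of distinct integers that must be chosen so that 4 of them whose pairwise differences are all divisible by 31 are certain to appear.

Integers whose pairwise differences are multiples of 31 are exactly those sharing a remainder mod 31. The 31 residue classes mod 31 are the pigeonholes.
With 93 integers one could put 3 in each residue class and have no class reach 4.
The 94th integer pushes some class to 4, so 31·3 + 1 = 94.

94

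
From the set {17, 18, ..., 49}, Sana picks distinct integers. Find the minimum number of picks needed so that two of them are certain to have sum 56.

23

Two chosen integers sum to 56 exactly when both halves of some pair {x, 56−x} with 17 ≤ x ≤ 56−x ≤ 39 are chosen — 11 such pairs.
The remaining 11 elements (those with no distinct partner in range) can never complete a 56-sum, so the worst case takes all of them and one from each pair: 11 + 11 = 22.
Pigeonhole: the 23rd integer has to be the second member of some pair, so 22 + 1 = 23.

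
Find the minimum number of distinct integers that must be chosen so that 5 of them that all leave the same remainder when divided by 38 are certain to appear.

The 38 residue classes mod 38 are the pigeonholes.
With 152 integers one could put 4 in each residue class and have no class reach 5.
The 153rd integer pushes some class to 5, so 38·4 + 1 = 153.

153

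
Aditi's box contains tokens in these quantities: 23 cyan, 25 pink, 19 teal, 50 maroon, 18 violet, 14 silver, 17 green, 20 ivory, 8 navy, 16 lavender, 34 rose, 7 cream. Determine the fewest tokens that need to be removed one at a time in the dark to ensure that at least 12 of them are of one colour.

An adversary could hand out at most 11 tokens per colour (navy, cream run out sooner): 11 + 11 + 11 + 11 + 11 + 11 + 11 + 11 + 8 + 11 + 11 + 7 = 125 tokens and still no colour has 12.
One more token lands in a colour already at 11, so 126 draws are enough and 125 are not.

126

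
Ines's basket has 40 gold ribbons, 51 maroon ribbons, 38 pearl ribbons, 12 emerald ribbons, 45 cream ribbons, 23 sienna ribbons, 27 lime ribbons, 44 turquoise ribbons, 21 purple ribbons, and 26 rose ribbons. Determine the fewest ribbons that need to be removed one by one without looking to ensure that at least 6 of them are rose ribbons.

In the worst case for collecting rose ribbons, every non-rose ribbon comes out first.
There are 40 + 51 + 38 + 12 + 45 + 23 + 27 + 44 + 21 = 301 non-rose ribbons altogether.
After those, each further ribbon must be rose, so 301 + 6 = 307 draws guarantee 6 rose ribbons.

307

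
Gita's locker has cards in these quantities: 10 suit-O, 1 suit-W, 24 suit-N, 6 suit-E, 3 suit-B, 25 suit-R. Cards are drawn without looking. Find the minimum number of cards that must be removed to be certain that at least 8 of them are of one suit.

32

An adversary could hand out at most 7 cards per suit (suit-W, suit-E, suit-B run out sooner): 7 + 1 + 7 + 6 + 3 + 7 = 31 cards and still no suit has 8.
By pigeonhole, one more card lands in a suit already at 7, so 32 draws are enough and 31 are not.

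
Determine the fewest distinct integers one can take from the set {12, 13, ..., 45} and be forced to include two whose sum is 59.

Group the elements by complementary pair {x, 59−x}: {14,45}, {15,44}, {16,43}, …, giving 16 two-element pairs and 2 integers whose partner 59−x falls outside [12,45].
Treating each of those 18 groups as a pigeonhole, one can pick one integer per group — 18 integers — with no two summing to 59.
The 19th integer lands in an occupied pair, forcing a sum of 59.

19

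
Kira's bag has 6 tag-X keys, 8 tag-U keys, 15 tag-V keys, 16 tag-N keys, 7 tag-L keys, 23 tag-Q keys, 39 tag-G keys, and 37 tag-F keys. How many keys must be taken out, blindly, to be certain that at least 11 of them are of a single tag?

An adversary could hand out at most 10 keys per tag (tag-X, tag-U, tag-L run out sooner): 6 + 8 + 10 + 10 + 7 + 10 + 10 + 10 = 71 keys and still no tag has 11.
Pigeonhole: one more key lands in a tag already at 10, so 72 draws are enough and 71 are not.

72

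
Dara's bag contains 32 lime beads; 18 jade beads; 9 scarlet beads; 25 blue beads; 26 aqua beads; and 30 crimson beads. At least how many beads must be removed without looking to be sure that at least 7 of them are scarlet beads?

In the worst case for collecting scarlet beads, every non-scarlet bead comes out first.
There are 32 + 18 + 25 + 26 + 30 = 131 non-scarlet beads altogether.
After those, each further bead must be scarlet, so 131 + 7 = 138 draws guarantee 7 scarlet beads.

138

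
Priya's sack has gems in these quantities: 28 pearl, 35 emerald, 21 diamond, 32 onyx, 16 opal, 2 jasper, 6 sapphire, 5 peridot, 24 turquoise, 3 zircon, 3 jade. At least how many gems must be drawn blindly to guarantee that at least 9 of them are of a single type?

The 11 types are the holes; the gems drawn are the pigeons.
To avoid 9 of any one type, the worst case takes at most 8 of each type, or every gem of a type that has fewer than 8.
That gives 8 + 8 + 8 + 8 + 8 + 2 + 6 + 5 + 8 + 3 + 3 = 67 gems with no type reaching 9.
The next gem forces some type to 9, so 67 + 1 = 68.

68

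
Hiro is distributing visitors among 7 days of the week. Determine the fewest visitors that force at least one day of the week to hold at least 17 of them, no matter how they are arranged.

With 112 visitors one could put exactly 16 in each of the 7 days of the week, and no day of the week would reach 17.
Pigeonhole: one more visitor must land in a day of the week that already has 16, giving it 17.
So 7 × 16 + 1 = 113 visitors are required.

113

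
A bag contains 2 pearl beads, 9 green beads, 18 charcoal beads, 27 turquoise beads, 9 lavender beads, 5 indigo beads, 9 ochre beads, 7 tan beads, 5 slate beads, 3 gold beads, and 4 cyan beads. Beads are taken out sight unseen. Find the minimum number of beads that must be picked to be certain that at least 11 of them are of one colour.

An adversary could hand out at most 10 beads per colour (9 colours run out sooner): 2 + 9 + 10 + 10 + 9 + 5 + 9 + 7 + 5 + 3 + 4 = 73 beads and still no colour has 11.
One more bead lands in a colour already at 10, so 74 draws are enough and 73 are not.

74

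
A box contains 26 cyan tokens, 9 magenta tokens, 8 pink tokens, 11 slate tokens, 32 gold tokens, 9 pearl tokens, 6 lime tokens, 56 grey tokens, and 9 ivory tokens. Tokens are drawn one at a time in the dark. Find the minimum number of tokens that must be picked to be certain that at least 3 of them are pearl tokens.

160

In the worst case for collecting pearl tokens, every non-pearl token comes out first.
There are 26 + 9 + 8 + 11 + 32 + 6 + 56 + 9 = 157 non-pearl tokens altogether.
After those, each further token must be pearl, so 157 + 3 = 160 draws guarantee 3 pearl tokens.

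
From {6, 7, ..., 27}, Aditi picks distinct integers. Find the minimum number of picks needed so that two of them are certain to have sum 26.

16

Two chosen integers sum to 26 exactly when both halves of some pair {x, 26−x} with 6 ≤ x ≤ 26−x ≤ 20 are chosen — 7 such pairs.
The remaining 8 elements (those with no distinct partner in range) can never complete a 26-sum, so the worst case takes all of them and one from each pair: 8 + 7 = 15.
The 16th integer has to be the second member of some pair, so 15 + 1 = 16.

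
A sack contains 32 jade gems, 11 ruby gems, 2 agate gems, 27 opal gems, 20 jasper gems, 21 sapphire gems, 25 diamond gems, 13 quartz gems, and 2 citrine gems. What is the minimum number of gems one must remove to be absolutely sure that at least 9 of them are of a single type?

An adversary could hand out at most 8 gems per type (agate, citrine run out sooner): 8 + 8 + 2 + 8 + 8 + 8 + 8 + 8 + 2 = 60 gems and still no type has 9.
Pigeonhole: one more gem lands in a type already at 8, so 61 draws are enough and 60 are not.

61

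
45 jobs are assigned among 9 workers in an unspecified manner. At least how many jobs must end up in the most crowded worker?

5

The 9 workers are the holes and the 45 jobs are the pigeons.
If every worker held at most 4 jobs, the total would be at most 9 × 4 = 36, which is less than 45.
So some worker holds at least ⌈45/9⌉ = 5 jobs.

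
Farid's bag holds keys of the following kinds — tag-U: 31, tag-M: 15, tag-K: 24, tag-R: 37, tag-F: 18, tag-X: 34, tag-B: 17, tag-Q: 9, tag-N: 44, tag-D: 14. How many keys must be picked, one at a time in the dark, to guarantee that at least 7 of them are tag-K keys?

In the worst case for collecting tag-K keys, every non-tag-K key comes out first.
There are 31 + 15 + 37 + 18 + 34 + 17 + 9 + 44 + 14 = 219 non-tag-K keys altogether.
After those, each further key must be tag-K, so 219 + 7 = 226 draws guarantee 7 tag-K keys.

226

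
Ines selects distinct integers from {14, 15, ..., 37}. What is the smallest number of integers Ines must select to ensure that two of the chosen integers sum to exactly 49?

A set avoiding the sum 49 can contain at most one of each pair {x, 49−x}, plus the 2 elements whose complement lies outside the range.
The integers 25, …, 37 (13 of them) are such a set: any two sum to at least 25+26 = 51 > 49.
By the pigeonhole principle, any 14th integer completes one of the 11 pairs, so 14 choices force a sum of 49.

14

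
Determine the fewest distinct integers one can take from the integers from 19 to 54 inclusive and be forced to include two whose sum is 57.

27

Two chosen integers sum to 57 exactly when both halves of some pair {x, 57−x} with 19 ≤ x ≤ 57−x ≤ 38 are chosen — 10 such pairs.
The remaining 16 elements (those with no distinct partner in range) can never complete a 57-sum, so the worst case takes all of them and one from each pair: 16 + 10 = 26.
By the pigeonhole principle, the 27th integer has to be the second member of some pair, so 26 + 1 = 27.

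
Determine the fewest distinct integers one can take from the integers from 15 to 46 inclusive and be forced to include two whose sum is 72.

23

Group the elements by complementary pair {x, 72−x}: {26,46}, {27,45}, {28,44}, …, giving 10 two-element pairs; the single value 36 (it cannot pair with itself since the integers are distinct); and 11 integers whose partner 72−x falls outside [15,46].
Treating each of those 22 groups as a pigeonhole, one can pick one integer per group — 22 integers — with no two summing to 72.
The 23rd integer lands in an occupied pair, forcing a sum of 72.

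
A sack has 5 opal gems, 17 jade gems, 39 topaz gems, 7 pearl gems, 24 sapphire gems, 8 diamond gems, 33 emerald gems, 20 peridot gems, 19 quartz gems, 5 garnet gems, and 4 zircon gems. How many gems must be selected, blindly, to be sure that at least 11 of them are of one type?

90

An adversary could hand out at most 10 gems per type (5 types run out sooner): 5 + 10 + 10 + 7 + 10 + 8 + 10 + 10 + 10 + 5 + 4 = 89 gems and still no type has 11.
Pigeonhole: one more gem lands in a type already at 10, so 90 draws are enough and 89 are not.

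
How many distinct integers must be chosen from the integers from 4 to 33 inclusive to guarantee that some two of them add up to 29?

Group the elements by complementary pair {x, 29−x}: {4,25}, {5,24}, {6,23}, …, giving 11 two-element pairs and 8 integers whose partner 29−x falls outside [4,33].
Treating each of those 19 groups as a pigeonhole, one can pick one integer per group — 19 integers — with no two summing to 29.
The 20th integer lands in an occupied pair, forcing a sum of 29.

20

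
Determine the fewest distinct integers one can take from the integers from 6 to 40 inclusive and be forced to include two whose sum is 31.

Two chosen integers sum to 31 exactly when both halves of some pair {x, 31−x} with 6 ≤ x ≤ 31−x ≤ 25 are chosen — 10 such pairs.
The remaining 15 elements (those with no distinct partner in range) can never complete a 31-sum, so the worst case takes all of them and one from each pair: 15 + 10 = 25.
Pigeonhole: the 26th integer has to be the second member of some pair, so 25 + 1 = 26.

26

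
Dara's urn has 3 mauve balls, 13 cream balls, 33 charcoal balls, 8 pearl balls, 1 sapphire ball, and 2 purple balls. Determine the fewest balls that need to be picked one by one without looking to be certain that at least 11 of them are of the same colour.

35

An adversary could hand out at most 10 balls per colour (4 colours run out sooner): 3 + 10 + 10 + 8 + 1 + 2 = 34 balls and still no colour has 11.
Pigeonhole: one more ball lands in a colour already at 10, so 35 draws are enough and 34 are not.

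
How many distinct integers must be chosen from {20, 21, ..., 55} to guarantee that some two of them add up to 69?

22

Two chosen integers sum to 69 exactly when both halves of some pair {x, 69−x} with 20 ≤ x ≤ 69−x ≤ 49 are chosen — 15 such pairs.
The remaining 6 elements (those with no distinct partner in range) can never complete a 69-sum, so the worst case takes all of them and one from each pair: 6 + 15 = 21.
Pigeonhole: the 22nd integer has to be the second member of some pair, so 21 + 1 = 22.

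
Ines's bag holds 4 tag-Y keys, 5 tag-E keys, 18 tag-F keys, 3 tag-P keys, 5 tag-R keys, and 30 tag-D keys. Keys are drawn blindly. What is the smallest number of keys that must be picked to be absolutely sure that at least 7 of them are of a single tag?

An adversary could hand out at most 6 keys per tag (4 tags run out sooner): 4 + 5 + 6 + 3 + 5 + 6 = 29 keys and still no tag has 7.
Pigeonhole: one more key lands in a tag already at 6, so 30 draws are enough and 29 are not.

30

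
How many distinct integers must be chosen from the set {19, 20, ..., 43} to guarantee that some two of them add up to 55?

Two chosen integers sum to 55 exactly when both halves of some pair {x, 55−x} with 19 ≤ x ≤ 55−x ≤ 36 are chosen — 9 such pairs.
The remaining 7 elements (those with no distinct partner in range) can never complete a 55-sum, so the worst case takes all of them and one from each pair: 7 + 9 = 16.
By the pigeonhole principle, the 17th integer has to be the second member of some pair, so 16 + 1 = 17.

17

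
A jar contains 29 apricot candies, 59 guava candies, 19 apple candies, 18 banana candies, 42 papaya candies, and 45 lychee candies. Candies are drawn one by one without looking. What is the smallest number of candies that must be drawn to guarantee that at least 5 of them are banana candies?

199

In the worst case for collecting banana candies, every non-banana candy comes out first.
There are 29 + 59 + 19 + 42 + 45 = 194 non-banana candies altogether.
After those, each further candy must be banana, so 194 + 5 = 199 draws guarantee 5 banana candies.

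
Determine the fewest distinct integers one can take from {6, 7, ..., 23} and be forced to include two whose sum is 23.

Two chosen integers sum to 23 exactly when both halves of some pair {x, 23−x} with 6 ≤ x ≤ 23−x ≤ 17 are chosen — 6 such pairs.
The remaining 6 elements (those with no distinct partner in range) can never complete a 23-sum, so the worst case takes all of them and one from each pair: 6 + 6 = 12.
By the pigeonhole principle, the 13th integer has to be the second member of some pair, so 12 + 1 = 13.

13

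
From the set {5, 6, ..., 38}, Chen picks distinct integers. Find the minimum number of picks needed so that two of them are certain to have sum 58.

26

Group the elements by complementary pair {x, 58−x}: {20,38}, {21,37}, {22,36}, …, giving 9 two-element pairs; the single value 29 (it cannot pair with itself since the integers are distinct); and 15 integers whose partner 58−x falls outside [5,38].
Treating each of those 25 groups as a pigeonhole, one can pick one integer per group — 25 integers — with no two summing to 58.
The 26th integer lands in an occupied pair, forcing a sum of 58.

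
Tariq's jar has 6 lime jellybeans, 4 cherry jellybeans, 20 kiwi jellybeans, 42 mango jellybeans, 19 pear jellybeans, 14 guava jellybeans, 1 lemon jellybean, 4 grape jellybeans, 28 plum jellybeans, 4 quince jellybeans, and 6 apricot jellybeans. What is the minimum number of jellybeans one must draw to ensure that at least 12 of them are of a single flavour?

An adversary could hand out at most 11 jellybeans per flavour (6 flavours run out sooner): 6 + 4 + 11 + 11 + 11 + 11 + 1 + 4 + 11 + 4 + 6 = 80 jellybeans and still no flavour has 12.
Pigeonhole: one more jellybean lands in a flavour already at 11, so 81 draws are enough and 80 are not.

81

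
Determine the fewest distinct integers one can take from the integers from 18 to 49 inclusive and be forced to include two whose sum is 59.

21

Group the elements by complementary pair {x, 59−x}: {18,41}, {19,40}, {20,39}, …, giving 12 two-element pairs and 8 integers whose partner 59−x falls outside [18,49].
By pigeonhole, treating each of those 20 groups as a pigeonhole, one can pick one integer per group — 20 integers — with no two summing to 59.
The 21st integer lands in an occupied pair, forcing a sum of 59.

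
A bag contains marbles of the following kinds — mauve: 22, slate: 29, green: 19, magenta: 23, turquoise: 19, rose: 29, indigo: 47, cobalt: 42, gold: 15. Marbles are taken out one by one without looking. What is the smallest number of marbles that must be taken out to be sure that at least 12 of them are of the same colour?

Pigeonhole: put each drawn marble into a box by colour. The largest draw with every box below 12 takes min(count, 11) from each colour.
Σ min(cᵢ, 11) = 11 + 11 + 11 + 11 + 11 + 11 + 11 + 11 + 11 = 99.
Draw number 99 + 1 = 100 must push one box to 12.

100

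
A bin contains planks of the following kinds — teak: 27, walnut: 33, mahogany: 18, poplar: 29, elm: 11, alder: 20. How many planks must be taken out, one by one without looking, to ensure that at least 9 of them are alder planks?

In the worst case for collecting alder planks, every non-alder plank comes out first.
There are 27 + 33 + 18 + 29 + 11 = 118 non-alder planks altogether.
After those, each further plank must be alder, so 118 + 9 = 127 draws guarantee 9 alder planks.

127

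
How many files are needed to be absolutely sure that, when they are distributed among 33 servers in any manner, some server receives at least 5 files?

With 132 files one could put exactly 4 in each of the 33 servers, and no server would reach 5.
By pigeonhole, one more file must land in a server that already has 4, giving it 5.
So 33 × 4 + 1 = 133 files are required.

133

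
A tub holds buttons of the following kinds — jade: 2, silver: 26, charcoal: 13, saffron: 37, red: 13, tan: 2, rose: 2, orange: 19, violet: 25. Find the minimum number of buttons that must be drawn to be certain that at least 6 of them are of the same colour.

37

An adversary could hand out at most 5 buttons per colour (jade, tan, rose run out sooner): 2 + 5 + 5 + 5 + 5 + 2 + 2 + 5 + 5 = 36 buttons and still no colour has 6.
By the pigeonhole principle, one more button lands in a colour already at 5, so 37 draws are enough and 36 are not.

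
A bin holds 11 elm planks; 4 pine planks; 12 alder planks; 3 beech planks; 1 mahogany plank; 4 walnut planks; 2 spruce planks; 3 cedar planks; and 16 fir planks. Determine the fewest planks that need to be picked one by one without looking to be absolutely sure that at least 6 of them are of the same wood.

Put each drawn plank into a box by wood. The largest draw with every box below 6 takes min(count, 5) from each wood; woods with fewer than 5 contribute all they have.
Σ min(cᵢ, 5) = 5 + 4 + 5 + 3 + 1 + 4 + 2 + 3 + 5 = 32.
Draw number 32 + 1 = 33 must push one box to 6.

33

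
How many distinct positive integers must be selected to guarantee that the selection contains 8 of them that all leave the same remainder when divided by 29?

By the pigeonhole principle, the 29 residue classes mod 29 are the pigeonholes.
With 203 integers one could put 7 in each residue class and have no class reach 8.
The 204th integer pushes some class to 8, so 29·7 + 1 = 204.

204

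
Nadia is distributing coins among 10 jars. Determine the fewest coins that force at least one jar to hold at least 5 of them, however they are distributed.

41

With 40 coins one could put exactly 4 in each of the 10 jars, and no jar would reach 5.
Pigeonhole: one more coin must land in a jar that already has 4, giving it 5.
So 10 × 4 + 1 = 41 coins are required.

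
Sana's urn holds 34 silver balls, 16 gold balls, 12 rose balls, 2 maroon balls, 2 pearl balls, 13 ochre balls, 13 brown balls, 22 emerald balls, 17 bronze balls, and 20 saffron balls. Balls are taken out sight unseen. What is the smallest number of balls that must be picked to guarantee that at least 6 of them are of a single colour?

45

Put each drawn ball into a box by colour. The largest draw with every box below 6 takes min(count, 5) from each colour; colours with fewer than 5 contribute all they have.
Σ min(cᵢ, 5) = 5 + 5 + 5 + 2 + 2 + 5 + 5 + 5 + 5 + 5 = 44.
Draw number 44 + 1 = 45 must push one box to 6.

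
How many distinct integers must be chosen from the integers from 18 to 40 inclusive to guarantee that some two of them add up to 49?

17

Two chosen integers sum to 49 exactly when both halves of some pair {x, 49−x} with 18 ≤ x ≤ 49−x ≤ 31 are chosen — 7 such pairs.
The remaining 9 elements (those with no distinct partner in range) can never complete a 49-sum, so the worst case takes all of them and one from each pair: 9 + 7 = 16.
By the pigeonhole principle, the 17th integer has to be the second member of some pair, so 16 + 1 = 17.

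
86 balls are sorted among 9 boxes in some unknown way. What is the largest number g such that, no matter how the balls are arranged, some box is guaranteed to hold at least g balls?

10

By pigeonhole, the 9 boxes are the holes and the 86 balls are the pigeons.
If every box held at most 9 balls, the total would be at most 9 × 9 = 81, which is less than 86.
So some box holds at least ⌈86/9⌉ = 10 balls.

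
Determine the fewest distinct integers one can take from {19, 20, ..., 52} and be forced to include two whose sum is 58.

25

A set avoiding the sum 58 can contain at most one of each pair {x, 58−x}, plus the 14 elements whose complement lies outside the range or equal to its own complement.
The integers 29, …, 52 (24 of them) are such a set: any two sum to at least 29+30 = 59 > 58.
Pigeonhole: any 25th integer completes one of the 10 pairs, so 25 choices force a sum of 58.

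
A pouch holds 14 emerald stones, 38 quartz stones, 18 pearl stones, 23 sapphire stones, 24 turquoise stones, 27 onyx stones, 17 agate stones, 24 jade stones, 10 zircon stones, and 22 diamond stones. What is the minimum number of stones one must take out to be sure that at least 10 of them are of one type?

91

An adversary could hand out at most 9 stones per type: 9 + 9 + 9 + 9 + 9 + 9 + 9 + 9 + 9 + 9 = 90 stones and still no type has 10.
One more stone lands in a type already at 9, so 91 draws are enough and 90 are not.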